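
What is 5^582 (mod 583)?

322

5^1 ≡ 5 (mod 583)
5^2 ≡ 5^2 = 25 ≡ 25 (mod 583)
5^4 ≡ 25^2 = 625 ≡ 42 (mod 583)
5^8 ≡ 42^2 = 1764 ≡ 15 (mod 583)
5^16 ≡ 15^2 = 225 ≡ 225 (mod 583)
5^32 ≡ 225^2 = 50625 ≡ 487 (mod 583)
5^64 ≡ 487^2 = 237169 ≡ 471 (mod 583)
5^128 ≡ 471^2 = 221841 ≡ 301 (mod 583)
5^256 ≡ 301^2 = 90601 ≡ 236 (mod 583)
5^512 ≡ 236^2 = 55696 ≡ 311 (mod 583)
582 = 512 + 64 + 4 + 2 in binary powers of 2.
So 5^582 ≡ 311 · 471 · 42 · 25 ≡ 322 (mod 583).
Since 322 ≠ 1, base 5 is a Fermat witness: 583 is composite.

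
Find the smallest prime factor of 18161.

18161 is odd.
Digit sum 17, not divisible by 3.
Ends in 1: not divisible by 5.
7: 18161 = 7·2594 + 3
11: 18161 = 11·1651

11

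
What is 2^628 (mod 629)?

305

2^1 ≡ 2 (mod 629)
2^2 ≡ 2^2 = 4 ≡ 4 (mod 629)
2^4 ≡ 4^2 = 16 ≡ 16 (mod 629)
2^8 ≡ 16^2 = 256 ≡ 256 (mod 629)
2^16 ≡ 256^2 = 65536 ≡ 120 (mod 629)
2^32 ≡ 120^2 = 14400 ≡ 562 (mod 629)
2^64 ≡ 562^2 = 315844 ≡ 86 (mod 629)
2^128 ≡ 86^2 = 7396 ≡ 477 (mod 629)
2^256 ≡ 477^2 = 227529 ≡ 460 (mod 629)
2^512 ≡ 460^2 = 211600 ≡ 256 (mod 629)
628 = 512 + 64 + 32 + 16 + 4 in binary powers of 2.
So 2^628 ≡ 256 · 86 · 562 · 120 · 16 ≡ 305 (mod 629).
Since 305 ≠ 1, base 2 is a Fermat witness: 629 is composite.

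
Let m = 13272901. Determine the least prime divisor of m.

13272901 is odd.
Digit sum 25, not divisible by 3.
Ends in 1: not divisible by 5.
7: 13272901 = 7·1896128 + 5
11: 13272901 = 11·1206627 + 4
13: 13272901 = 13·1020992 + 5
17: 13272901 = 17·780758 + 15
19: 13272901 = 19·698573 + 14
23: 13272901 = 23·577082 + 15
29: 13272901 = 29·457686 + 7
31: 13272901 = 31·428158 + 3
37: 13272901 = 37·358727 + 2
41: 13272901 = 41·323729 + 12
43: 13272901 = 43·308672 + 5
47: 13272901 = 47·282402 + 7
53: 13272901 = 53·250432 + 5
59: 13272901 = 59·224964 + 25
61: 13272901 = 61·217588 + 33
67: 13272901 = 67·198103

67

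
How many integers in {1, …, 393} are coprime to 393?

Factor: 393 = 3 · 131.
φ(393) = (3−1) · (131−1) = 2 · 130 = 260.

260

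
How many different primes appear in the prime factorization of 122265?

5

122265 = 3^2 · 13585
13585 = 5 · 2717
2717 = 11 · 247
247 = 13 · 19
122265 = 3^2 · 5 · 11 · 13 · 19, which has 5 distinct prime factors.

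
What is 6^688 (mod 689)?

6^1 ≡ 6 (mod 689)
6^2 ≡ 6^2 = 36 ≡ 36 (mod 689)
6^4 ≡ 36^2 = 1296 ≡ 607 (mod 689)
6^8 ≡ 607^2 = 368449 ≡ 523 (mod 689)
6^16 ≡ 523^2 = 273529 ≡ 685 (mod 689)
6^32 ≡ 685^2 = 469225 ≡ 16 (mod 689)
6^64 ≡ 16^2 = 256 ≡ 256 (mod 689)
6^128 ≡ 256^2 = 65536 ≡ 81 (mod 689)
6^256 ≡ 81^2 = 6561 ≡ 360 (mod 689)
6^512 ≡ 360^2 = 129600 ≡ 68 (mod 689)
688 = 512 + 128 + 32 + 16 in binary powers of 2.
So 6^688 ≡ 68 · 81 · 16 · 685 ≡ 256 (mod 689).
Since 256 ≠ 1, base 6 is a Fermat witness: 689 is composite.

256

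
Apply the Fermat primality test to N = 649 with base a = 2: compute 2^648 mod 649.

80

2^1 ≡ 2 (mod 649)
2^2 ≡ 2^2 = 4 ≡ 4 (mod 649)
2^4 ≡ 4^2 = 16 ≡ 16 (mod 649)
2^8 ≡ 16^2 = 256 ≡ 256 (mod 649)
2^16 ≡ 256^2 = 65536 ≡ 636 (mod 649)
2^32 ≡ 636^2 = 404496 ≡ 169 (mod 649)
2^64 ≡ 169^2 = 28561 ≡ 5 (mod 649)
2^128 ≡ 5^2 = 25 ≡ 25 (mod 649)
2^256 ≡ 25^2 = 625 ≡ 625 (mod 649)
2^512 ≡ 625^2 = 390625 ≡ 576 (mod 649)
648 = 512 + 128 + 8 in binary powers of 2.
So 2^648 ≡ 576 · 25 · 256 ≡ 80 (mod 649).
Since 80 ≠ 1, base 2 is a Fermat witness: 649 is composite.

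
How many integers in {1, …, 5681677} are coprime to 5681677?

5586000

Factor: 5681677 = 151 · 191 · 197.
φ(5681677) = (151−1) · (191−1) · (197−1) = 150 · 190 · 196 = 5586000.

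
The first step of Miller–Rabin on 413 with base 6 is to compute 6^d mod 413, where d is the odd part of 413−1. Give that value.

413 − 1 = 412 = 2^2 · 103, so d = 103.
6^1 ≡ 6 (mod 413)
6^2 ≡ 6^2 = 36 ≡ 36 (mod 413)
6^4 ≡ 36^2 = 1296 ≡ 57 (mod 413)
6^8 ≡ 57^2 = 3249 ≡ 358 (mod 413)
6^16 ≡ 358^2 = 128164 ≡ 134 (mod 413)
6^32 ≡ 134^2 = 17956 ≡ 197 (mod 413)
6^64 ≡ 197^2 = 38809 ≡ 400 (mod 413)
103 = 64 + 32 + 4 + 2 + 1 in binary powers of 2.
So 6^103 ≡ 400 · 197 · 57 · 36 · 6 ≡ 279 (mod 413).
Squaring chain: 279 → 197; never reaches −1, so base 6 is a Miller–Rabin witness that 413 is composite.

279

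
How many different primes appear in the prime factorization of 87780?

6

87780 = 2^2 · 21945
21945 = 3 · 7315
7315 = 5 · 1463
1463 = 7 · 209
209 = 11 · 19
87780 = 2^2 · 3 · 5 · 7 · 11 · 19, which has 6 distinct prime factors.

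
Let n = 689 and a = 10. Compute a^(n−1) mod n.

16

10^1 ≡ 10 (mod 689)
10^2 ≡ 10^2 = 100 ≡ 100 (mod 689)
10^4 ≡ 100^2 = 10000 ≡ 354 (mod 689)
10^8 ≡ 354^2 = 125316 ≡ 607 (mod 689)
10^16 ≡ 607^2 = 368449 ≡ 523 (mod 689)
10^32 ≡ 523^2 = 273529 ≡ 685 (mod 689)
10^64 ≡ 685^2 = 469225 ≡ 16 (mod 689)
10^128 ≡ 16^2 = 256 ≡ 256 (mod 689)
10^256 ≡ 256^2 = 65536 ≡ 81 (mod 689)
10^512 ≡ 81^2 = 6561 ≡ 360 (mod 689)
688 = 512 + 128 + 32 + 16 in binary powers of 2.
So 10^688 ≡ 360 · 256 · 685 · 523 ≡ 16 (mod 689).
Since 16 ≠ 1, base 10 is a Fermat witness: 689 is composite.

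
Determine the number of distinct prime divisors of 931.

931 = 7^2 · 19
931 = 7^2 · 19, which has 2 distinct prime factors.

2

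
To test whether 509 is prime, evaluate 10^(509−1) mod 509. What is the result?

1

10^1 ≡ 10 (mod 509)
10^2 ≡ 10^2 = 100 ≡ 100 (mod 509)
10^4 ≡ 100^2 = 10000 ≡ 329 (mod 509)
10^8 ≡ 329^2 = 108241 ≡ 333 (mod 509)
10^16 ≡ 333^2 = 110889 ≡ 436 (mod 509)
10^32 ≡ 436^2 = 190096 ≡ 239 (mod 509)
10^64 ≡ 239^2 = 57121 ≡ 113 (mod 509)
10^128 ≡ 113^2 = 12769 ≡ 44 (mod 509)
10^256 ≡ 44^2 = 1936 ≡ 409 (mod 509)
508 = 256 + 128 + 64 + 32 + 16 + 8 + 4 in binary powers of 2.
So 10^508 ≡ 409 · 44 · 113 · 239 · 436 · 333 · 329 ≡ 1 (mod 509).
Since the result is 1, base 10 gives no evidence that 509 is composite.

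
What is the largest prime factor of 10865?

53

10865 = 5 · 2173
2173 = 41 · 53
53 is prime.
So 10865 = 5 · 41 · 53; the largest prime factor is 53.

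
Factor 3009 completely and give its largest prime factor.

59

3009 = 3 · 1003
1003 = 17 · 59
59 is prime.
So 3009 = 3 · 17 · 59; the largest prime factor is 59.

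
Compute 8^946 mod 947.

8^1 ≡ 8 (mod 947)
8^2 ≡ 8^2 = 64 ≡ 64 (mod 947)
8^4 ≡ 64^2 = 4096 ≡ 308 (mod 947)
8^8 ≡ 308^2 = 94864 ≡ 164 (mod 947)
8^16 ≡ 164^2 = 26896 ≡ 380 (mod 947)
8^32 ≡ 380^2 = 144400 ≡ 456 (mod 947)
8^64 ≡ 456^2 = 207936 ≡ 543 (mod 947)
8^128 ≡ 543^2 = 294849 ≡ 332 (mod 947)
8^256 ≡ 332^2 = 110224 ≡ 372 (mod 947)
8^512 ≡ 372^2 = 138384 ≡ 122 (mod 947)
946 = 512 + 256 + 128 + 32 + 16 + 2 in binary powers of 2.
So 8^946 ≡ 122 · 372 · 332 · 456 · 380 · 64 ≡ 1 (mod 947).
Since the result is 1, base 8 gives no evidence that 947 is composite.

1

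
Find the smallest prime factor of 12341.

12341 is odd.
Digit sum 11, not divisible by 3.
Ends in 1: not divisible by 5.
7: 12341 = 7·1763

7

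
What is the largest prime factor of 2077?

67

2077 = 31 · 67
67 is prime.
So 2077 = 31 · 67; the largest prime factor is 67.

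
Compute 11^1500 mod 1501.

495

11^1 ≡ 11 (mod 1501)
11^2 ≡ 11^2 = 121 ≡ 121 (mod 1501)
11^4 ≡ 121^2 = 14641 ≡ 1132 (mod 1501)
11^8 ≡ 1132^2 = 1281424 ≡ 1071 (mod 1501)
11^16 ≡ 1071^2 = 1147041 ≡ 277 (mod 1501)
11^32 ≡ 277^2 = 76729 ≡ 178 (mod 1501)
11^64 ≡ 178^2 = 31684 ≡ 163 (mod 1501)
11^128 ≡ 163^2 = 26569 ≡ 1052 (mod 1501)
11^256 ≡ 1052^2 = 1106704 ≡ 467 (mod 1501)
11^512 ≡ 467^2 = 218089 ≡ 444 (mod 1501)
11^1024 ≡ 444^2 = 197136 ≡ 505 (mod 1501)
1500 = 1024 + 256 + 128 + 64 + 16 + 8 + 4 in binary powers of 2.
So 11^1500 ≡ 505 · 467 · 1052 · 163 · 277 · 1071 · 1132 ≡ 495 (mod 1501).
Since 495 ≠ 1, base 11 is a Fermat witness: 1501 is composite.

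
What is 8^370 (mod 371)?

218

8^1 ≡ 8 (mod 371)
8^2 ≡ 8^2 = 64 ≡ 64 (mod 371)
8^4 ≡ 64^2 = 4096 ≡ 15 (mod 371)
8^8 ≡ 15^2 = 225 ≡ 225 (mod 371)
8^16 ≡ 225^2 = 50625 ≡ 169 (mod 371)
8^32 ≡ 169^2 = 28561 ≡ 365 (mod 371)
8^64 ≡ 365^2 = 133225 ≡ 36 (mod 371)
8^128 ≡ 36^2 = 1296 ≡ 183 (mod 371)
8^256 ≡ 183^2 = 33489 ≡ 99 (mod 371)
370 = 256 + 64 + 32 + 16 + 2 in binary powers of 2.
So 8^370 ≡ 99 · 36 · 365 · 169 · 64 ≡ 218 (mod 371).
Since 218 ≠ 1, base 8 is a Fermat witness: 371 is composite.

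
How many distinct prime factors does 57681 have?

57681 = 3^2 · 6409
6409 = 13 · 493
493 = 17 · 29
57681 = 3^2 · 13 · 17 · 29, which has 4 distinct prime factors.

4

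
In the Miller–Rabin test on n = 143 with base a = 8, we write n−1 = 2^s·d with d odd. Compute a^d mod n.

143 − 1 = 142 = 2^1 · 71, so d = 71.
8^1 ≡ 8 (mod 143)
8^2 ≡ 8^2 = 64 ≡ 64 (mod 143)
8^4 ≡ 64^2 = 4096 ≡ 92 (mod 143)
8^8 ≡ 92^2 = 8464 ≡ 27 (mod 143)
8^16 ≡ 27^2 = 729 ≡ 14 (mod 143)
8^32 ≡ 14^2 = 196 ≡ 53 (mod 143)
8^64 ≡ 53^2 = 2809 ≡ 92 (mod 143)
71 = 64 + 4 + 2 + 1 in binary powers of 2.
So 8^71 ≡ 92 · 92 · 64 · 8 ≡ 96 (mod 143).
Squaring chain: 96; never reaches −1, so base 8 is a Miller–Rabin witness that 143 is composite.

96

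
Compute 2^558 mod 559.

2^1 ≡ 2 (mod 559)
2^2 ≡ 2^2 = 4 ≡ 4 (mod 559)
2^4 ≡ 4^2 = 16 ≡ 16 (mod 559)
2^8 ≡ 16^2 = 256 ≡ 256 (mod 559)
2^16 ≡ 256^2 = 65536 ≡ 133 (mod 559)
2^32 ≡ 133^2 = 17689 ≡ 360 (mod 559)
2^64 ≡ 360^2 = 129600 ≡ 471 (mod 559)
2^128 ≡ 471^2 = 221841 ≡ 477 (mod 559)
2^256 ≡ 477^2 = 227529 ≡ 16 (mod 559)
2^512 ≡ 16^2 = 256 ≡ 256 (mod 559)
558 = 512 + 32 + 8 + 4 + 2 in binary powers of 2.
So 2^558 ≡ 256 · 360 · 256 · 16 · 4 ≡ 441 (mod 559).
Since 441 ≠ 1, base 2 is a Fermat witness: 559 is composite.

441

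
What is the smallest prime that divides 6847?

6847 is odd.
Digit sum 25, not divisible by 3.
Ends in 7: not divisible by 5.
7: 6847 = 7·978 + 1
11: 6847 = 11·622 + 5
13: 6847 = 13·526 + 9
17: 6847 = 17·402 + 13
19: 6847 = 19·360 + 7
23: 6847 = 23·297 + 16
29: 6847 = 29·236 + 3
31: 6847 = 31·220 + 27
37: 6847 = 37·185 + 2
41: 6847 = 41·167

41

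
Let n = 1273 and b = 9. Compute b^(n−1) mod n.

9^1 ≡ 9 (mod 1273)
9^2 ≡ 9^2 = 81 ≡ 81 (mod 1273)
9^4 ≡ 81^2 = 6561 ≡ 196 (mod 1273)
9^8 ≡ 196^2 = 38416 ≡ 226 (mod 1273)
9^16 ≡ 226^2 = 51076 ≡ 156 (mod 1273)
9^32 ≡ 156^2 = 24336 ≡ 149 (mod 1273)
9^64 ≡ 149^2 = 22201 ≡ 560 (mod 1273)
9^128 ≡ 560^2 = 313600 ≡ 442 (mod 1273)
9^256 ≡ 442^2 = 195364 ≡ 595 (mod 1273)
9^512 ≡ 595^2 = 354025 ≡ 131 (mod 1273)
9^1024 ≡ 131^2 = 17161 ≡ 612 (mod 1273)
1272 = 1024 + 128 + 64 + 32 + 16 + 8 in binary powers of 2.
So 9^1272 ≡ 612 · 442 · 560 · 149 · 156 · 226 ≡ 710 (mod 1273).
Since 710 ≠ 1, base 9 is a Fermat witness: 1273 is composite.

710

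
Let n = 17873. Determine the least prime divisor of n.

61

17873 is odd.
Digit sum 26, not divisible by 3.
Ends in 3: not divisible by 5.
7: 17873 = 7·2553 + 2
11: 17873 = 11·1624 + 9
13: 17873 = 13·1374 + 11
17: 17873 = 17·1051 + 6
19: 17873 = 19·940 + 13
23: 17873 = 23·777 + 2
29: 17873 = 29·616 + 9
31: 17873 = 31·576 + 17
37: 17873 = 37·483 + 2
41: 17873 = 41·435 + 38
43: 17873 = 43·415 + 28
47: 17873 = 47·380 + 13
53: 17873 = 53·337 + 12
59: 17873 = 59·302 + 55
61: 17873 = 61·293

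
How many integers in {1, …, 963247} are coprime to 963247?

Factor: 963247 = 79 · 89 · 137.
φ(963247) = (79−1) · (89−1) · (137−1) = 78 · 88 · 136 = 933504.

933504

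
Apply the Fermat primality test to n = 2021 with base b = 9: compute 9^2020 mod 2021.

1358

9^1 ≡ 9 (mod 2021)
9^2 ≡ 9^2 = 81 ≡ 81 (mod 2021)
9^4 ≡ 81^2 = 6561 ≡ 498 (mod 2021)
9^8 ≡ 498^2 = 248004 ≡ 1442 (mod 2021)
9^16 ≡ 1442^2 = 2079364 ≡ 1776 (mod 2021)
9^32 ≡ 1776^2 = 3154176 ≡ 1416 (mod 2021)
9^64 ≡ 1416^2 = 2005056 ≡ 224 (mod 2021)
9^128 ≡ 224^2 = 50176 ≡ 1672 (mod 2021)
9^256 ≡ 1672^2 = 2795584 ≡ 541 (mod 2021)
9^512 ≡ 541^2 = 292681 ≡ 1657 (mod 2021)
9^1024 ≡ 1657^2 = 2745649 ≡ 1131 (mod 2021)
2020 = 1024 + 512 + 256 + 128 + 64 + 32 + 4 in binary powers of 2.
So 9^2020 ≡ 1131 · 1657 · 541 · 1672 · 224 · 1416 · 498 ≡ 1358 (mod 2021).
Since 1358 ≠ 1, base 9 is a Fermat witness: 2021 is composite.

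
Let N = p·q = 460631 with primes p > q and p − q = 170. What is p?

769

Since p = q + 170, we have 460631 = q(q + 170), so q² + 170q − 460631 = 0.
Discriminant: 170² + 4·460631 = 28900 + 1842524 = 1871424; √1871424 = 1368.
q = (−170 + 1368)/2 = 599, and p = q + 170 = 769.
Check: 599 · 769 = 460631.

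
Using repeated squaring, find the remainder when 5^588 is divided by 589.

125

5^1 ≡ 5 (mod 589)
5^2 ≡ 5^2 = 25 ≡ 25 (mod 589)
5^4 ≡ 25^2 = 625 ≡ 36 (mod 589)
5^8 ≡ 36^2 = 1296 ≡ 118 (mod 589)
5^16 ≡ 118^2 = 13924 ≡ 377 (mod 589)
5^32 ≡ 377^2 = 142129 ≡ 180 (mod 589)
5^64 ≡ 180^2 = 32400 ≡ 5 (mod 589)
5^128 ≡ 5^2 = 25 ≡ 25 (mod 589)
5^256 ≡ 25^2 = 625 ≡ 36 (mod 589)
5^512 ≡ 36^2 = 1296 ≡ 118 (mod 589)
588 = 512 + 64 + 8 + 4 in binary powers of 2.
So 5^588 ≡ 118 · 5 · 118 · 36 ≡ 125 (mod 589).
Since 125 ≠ 1, base 5 is a Fermat witness: 589 is composite.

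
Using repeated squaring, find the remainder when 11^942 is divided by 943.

453

11^1 ≡ 11 (mod 943)
11^2 ≡ 11^2 = 121 ≡ 121 (mod 943)
11^4 ≡ 121^2 = 14641 ≡ 496 (mod 943)
11^8 ≡ 496^2 = 246016 ≡ 836 (mod 943)
11^16 ≡ 836^2 = 698896 ≡ 133 (mod 943)
11^32 ≡ 133^2 = 17689 ≡ 715 (mod 943)
11^64 ≡ 715^2 = 511225 ≡ 119 (mod 943)
11^128 ≡ 119^2 = 14161 ≡ 16 (mod 943)
11^256 ≡ 16^2 = 256 ≡ 256 (mod 943)
11^512 ≡ 256^2 = 65536 ≡ 469 (mod 943)
942 = 512 + 256 + 128 + 32 + 8 + 4 + 2 in binary powers of 2.
So 11^942 ≡ 469 · 256 · 16 · 715 · 836 · 496 · 121 ≡ 453 (mod 943).
Since 453 ≠ 1, base 11 is a Fermat witness: 943 is composite.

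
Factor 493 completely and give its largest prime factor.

29

493 = 17 · 29
29 is prime.
So 493 = 17 · 29; the largest prime factor is 29.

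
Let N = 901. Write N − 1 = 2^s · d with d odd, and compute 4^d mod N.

901 − 1 = 900 = 2^2 · 225, so d = 225.
4^1 ≡ 4 (mod 901)
4^2 ≡ 4^2 = 16 ≡ 16 (mod 901)
4^4 ≡ 16^2 = 256 ≡ 256 (mod 901)
4^8 ≡ 256^2 = 65536 ≡ 664 (mod 901)
4^16 ≡ 664^2 = 440896 ≡ 307 (mod 901)
4^32 ≡ 307^2 = 94249 ≡ 545 (mod 901)
4^64 ≡ 545^2 = 297025 ≡ 596 (mod 901)
4^128 ≡ 596^2 = 355216 ≡ 222 (mod 901)
225 = 128 + 64 + 32 + 1 in binary powers of 2.
So 4^225 ≡ 222 · 596 · 545 · 4 ≡ 327 (mod 901).
Squaring chain: 327 → 611; never reaches −1, so base 4 is a Miller–Rabin witness that 901 is composite.

327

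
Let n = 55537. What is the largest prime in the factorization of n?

55537 = 19 · 2923
2923 = 37 · 79
79 is prime.
So 55537 = 19 · 37 · 79; the largest prime factor is 79.

79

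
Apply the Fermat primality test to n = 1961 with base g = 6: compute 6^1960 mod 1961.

6^1 ≡ 6 (mod 1961)
6^2 ≡ 6^2 = 36 ≡ 36 (mod 1961)
6^4 ≡ 36^2 = 1296 ≡ 1296 (mod 1961)
6^8 ≡ 1296^2 = 1679616 ≡ 1000 (mod 1961)
6^16 ≡ 1000^2 = 1000000 ≡ 1851 (mod 1961)
6^32 ≡ 1851^2 = 3426201 ≡ 334 (mod 1961)
6^64 ≡ 334^2 = 111556 ≡ 1740 (mod 1961)
6^128 ≡ 1740^2 = 3027600 ≡ 1777 (mod 1961)
6^256 ≡ 1777^2 = 3157729 ≡ 519 (mod 1961)
6^512 ≡ 519^2 = 269361 ≡ 704 (mod 1961)
6^1024 ≡ 704^2 = 495616 ≡ 1444 (mod 1961)
1960 = 1024 + 512 + 256 + 128 + 32 + 8 in binary powers of 2.
So 6^1960 ≡ 1444 · 704 · 519 · 1777 · 334 · 1000 ≡ 1444 (mod 1961).
Since 1444 ≠ 1, base 6 is a Fermat witness: 1961 is composite.

1444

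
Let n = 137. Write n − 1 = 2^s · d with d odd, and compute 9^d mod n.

100

137 − 1 = 136 = 2^3 · 17, so d = 17.
9^1 ≡ 9 (mod 137)
9^2 ≡ 9^2 = 81 ≡ 81 (mod 137)
9^4 ≡ 81^2 = 6561 ≡ 122 (mod 137)
9^8 ≡ 122^2 = 14884 ≡ 88 (mod 137)
9^16 ≡ 88^2 = 7744 ≡ 72 (mod 137)
17 = 16 + 1 in binary powers of 2.
So 9^17 ≡ 72 · 9 ≡ 100 (mod 137).
Squaring chain: 100 → 136 → 1; reaches −1, so base 9 does not prove 137 composite.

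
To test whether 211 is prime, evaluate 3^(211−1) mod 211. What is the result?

1

3^1 ≡ 3 (mod 211)
3^2 ≡ 3^2 = 9 ≡ 9 (mod 211)
3^4 ≡ 9^2 = 81 ≡ 81 (mod 211)
3^8 ≡ 81^2 = 6561 ≡ 20 (mod 211)
3^16 ≡ 20^2 = 400 ≡ 189 (mod 211)
3^32 ≡ 189^2 = 35721 ≡ 62 (mod 211)
3^64 ≡ 62^2 = 3844 ≡ 46 (mod 211)
3^128 ≡ 46^2 = 2116 ≡ 6 (mod 211)
210 = 128 + 64 + 16 + 2 in binary powers of 2.
So 3^210 ≡ 6 · 46 · 189 · 9 ≡ 1 (mod 211).
Since the result is 1, base 3 gives no evidence that 211 is composite.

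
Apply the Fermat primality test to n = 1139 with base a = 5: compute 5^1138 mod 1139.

1096

5^1 ≡ 5 (mod 1139)
5^2 ≡ 5^2 = 25 ≡ 25 (mod 1139)
5^4 ≡ 25^2 = 625 ≡ 625 (mod 1139)
5^8 ≡ 625^2 = 390625 ≡ 1087 (mod 1139)
5^16 ≡ 1087^2 = 1181569 ≡ 426 (mod 1139)
5^32 ≡ 426^2 = 181476 ≡ 375 (mod 1139)
5^64 ≡ 375^2 = 140625 ≡ 528 (mod 1139)
5^128 ≡ 528^2 = 278784 ≡ 868 (mod 1139)
5^256 ≡ 868^2 = 753424 ≡ 545 (mod 1139)
5^512 ≡ 545^2 = 297025 ≡ 885 (mod 1139)
5^1024 ≡ 885^2 = 783225 ≡ 732 (mod 1139)
1138 = 1024 + 64 + 32 + 16 + 2 in binary powers of 2.
So 5^1138 ≡ 732 · 528 · 375 · 426 · 25 ≡ 1096 (mod 1139).
Since 1096 ≠ 1, base 5 is a Fermat witness: 1139 is composite.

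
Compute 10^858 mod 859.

1

10^1 ≡ 10 (mod 859)
10^2 ≡ 10^2 = 100 ≡ 100 (mod 859)
10^4 ≡ 100^2 = 10000 ≡ 551 (mod 859)
10^8 ≡ 551^2 = 303601 ≡ 374 (mod 859)
10^16 ≡ 374^2 = 139876 ≡ 718 (mod 859)
10^32 ≡ 718^2 = 515524 ≡ 124 (mod 859)
10^64 ≡ 124^2 = 15376 ≡ 773 (mod 859)
10^128 ≡ 773^2 = 597529 ≡ 524 (mod 859)
10^256 ≡ 524^2 = 274576 ≡ 555 (mod 859)
10^512 ≡ 555^2 = 308025 ≡ 503 (mod 859)
858 = 512 + 256 + 64 + 16 + 8 + 2 in binary powers of 2.
So 10^858 ≡ 503 · 555 · 773 · 718 · 374 · 100 ≡ 1 (mod 859).
Since the result is 1, base 10 gives no evidence that 859 is composite.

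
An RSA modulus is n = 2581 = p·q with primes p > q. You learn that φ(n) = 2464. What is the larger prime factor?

89

φ(n) = (p−1)(q−1) = n − (p+q) + 1, so p + q = 2581 − 2464 + 1 = 118.
p and q are the roots of t² − 118t + 2581 = 0.
Discriminant: 118² − 4·2581 = 13924 − 10324 = 3600; √3600 = 60.
q = (118 − 60)/2 = 29, p = (118 + 60)/2 = 89.
Check: 29 · 89 = 2581.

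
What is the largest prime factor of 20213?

41

20213 = 17 · 1189
1189 = 29 · 41
41 is prime.
So 20213 = 17 · 29 · 41; the largest prime factor is 41.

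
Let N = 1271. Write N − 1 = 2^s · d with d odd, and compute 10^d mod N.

862

1271 − 1 = 1270 = 2^1 · 635, so d = 635.
10^1 ≡ 10 (mod 1271)
10^2 ≡ 10^2 = 100 ≡ 100 (mod 1271)
10^4 ≡ 100^2 = 10000 ≡ 1103 (mod 1271)
10^8 ≡ 1103^2 = 1216609 ≡ 262 (mod 1271)
10^16 ≡ 262^2 = 68644 ≡ 10 (mod 1271)
10^32 ≡ 10^2 = 100 ≡ 100 (mod 1271)
10^64 ≡ 100^2 = 10000 ≡ 1103 (mod 1271)
10^128 ≡ 1103^2 = 1216609 ≡ 262 (mod 1271)
10^256 ≡ 262^2 = 68644 ≡ 10 (mod 1271)
10^512 ≡ 10^2 = 100 ≡ 100 (mod 1271)
635 = 512 + 64 + 32 + 16 + 8 + 2 + 1 in binary powers of 2.
So 10^635 ≡ 100 · 1103 · 100 · 10 · 262 · 100 · 10 ≡ 862 (mod 1271).
Squaring chain: 862; never reaches −1, so base 10 is a Miller–Rabin witness that 1271 is composite.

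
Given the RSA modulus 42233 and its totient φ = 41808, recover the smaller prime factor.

φ(n) = (p−1)(q−1) = n − (p+q) + 1, so p + q = 42233 − 41808 + 1 = 426.
p and q are the roots of t² − 426t + 42233 = 0.
Discriminant: 426² − 4·42233 = 181476 − 168932 = 12544; √12544 = 112.
q = (426 − 112)/2 = 157, p = (426 + 112)/2 = 269.
Check: 157 · 269 = 42233.

157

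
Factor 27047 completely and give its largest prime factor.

43

27047 = 17 · 1591
1591 = 37 · 43
43 is prime.
So 27047 = 17 · 37 · 43; the largest prime factor is 43.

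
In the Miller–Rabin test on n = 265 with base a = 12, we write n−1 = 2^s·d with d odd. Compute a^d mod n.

167

265 − 1 = 264 = 2^3 · 33, so d = 33.
12^1 ≡ 12 (mod 265)
12^2 ≡ 12^2 = 144 ≡ 144 (mod 265)
12^4 ≡ 144^2 = 20736 ≡ 66 (mod 265)
12^8 ≡ 66^2 = 4356 ≡ 116 (mod 265)
12^16 ≡ 116^2 = 13456 ≡ 206 (mod 265)
12^32 ≡ 206^2 = 42436 ≡ 36 (mod 265)
33 = 32 + 1 in binary powers of 2.
So 12^33 ≡ 36 · 12 ≡ 167 (mod 265).
Squaring chain: 167 → 64 → 121; never reaches −1, so base 12 is a Miller–Rabin witness that 265 is composite.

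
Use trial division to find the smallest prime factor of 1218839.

1218839 is odd.
Digit sum 32, not divisible by 3.
Ends in 9: not divisible by 5.
7: 1218839 = 7·174119 + 6
11: 1218839 = 11·110803 + 6
13: 1218839 = 13·93756 + 11
17: 1218839 = 17·71696 + 7
19: 1218839 = 19·64149 + 8
23: 1218839 = 23·52993

23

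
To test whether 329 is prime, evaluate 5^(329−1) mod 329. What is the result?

5^1 ≡ 5 (mod 329)
5^2 ≡ 5^2 = 25 ≡ 25 (mod 329)
5^4 ≡ 25^2 = 625 ≡ 296 (mod 329)
5^8 ≡ 296^2 = 87616 ≡ 102 (mod 329)
5^16 ≡ 102^2 = 10404 ≡ 205 (mod 329)
5^32 ≡ 205^2 = 42025 ≡ 242 (mod 329)
5^64 ≡ 242^2 = 58564 ≡ 2 (mod 329)
5^128 ≡ 2^2 = 4 ≡ 4 (mod 329)
5^256 ≡ 4^2 = 16 ≡ 16 (mod 329)
328 = 256 + 64 + 8 in binary powers of 2.
So 5^328 ≡ 16 · 2 · 102 ≡ 303 (mod 329).
Since 303 ≠ 1, base 5 is a Fermat witness: 329 is composite.

303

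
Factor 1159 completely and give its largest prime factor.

1159 = 19 · 61
61 is prime.
So 1159 = 19 · 61; the largest prime factor is 61.

61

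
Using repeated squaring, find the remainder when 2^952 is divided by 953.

1

2^1 ≡ 2 (mod 953)
2^2 ≡ 2^2 = 4 ≡ 4 (mod 953)
2^4 ≡ 4^2 = 16 ≡ 16 (mod 953)
2^8 ≡ 16^2 = 256 ≡ 256 (mod 953)
2^16 ≡ 256^2 = 65536 ≡ 732 (mod 953)
2^32 ≡ 732^2 = 535824 ≡ 238 (mod 953)
2^64 ≡ 238^2 = 56644 ≡ 417 (mod 953)
2^128 ≡ 417^2 = 173889 ≡ 443 (mod 953)
2^256 ≡ 443^2 = 196249 ≡ 884 (mod 953)
2^512 ≡ 884^2 = 781456 ≡ 949 (mod 953)
952 = 512 + 256 + 128 + 32 + 16 + 8 in binary powers of 2.
So 2^952 ≡ 949 · 884 · 443 · 238 · 732 · 256 ≡ 1 (mod 953).
Since the result is 1, base 2 gives no evidence that 953 is composite.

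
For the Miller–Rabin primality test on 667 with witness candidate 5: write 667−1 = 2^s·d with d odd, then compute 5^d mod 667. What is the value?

332

667 − 1 = 666 = 2^1 · 333, so d = 333.
5^1 ≡ 5 (mod 667)
5^2 ≡ 5^2 = 25 ≡ 25 (mod 667)
5^4 ≡ 25^2 = 625 ≡ 625 (mod 667)
5^8 ≡ 625^2 = 390625 ≡ 430 (mod 667)
5^16 ≡ 430^2 = 184900 ≡ 141 (mod 667)
5^32 ≡ 141^2 = 19881 ≡ 538 (mod 667)
5^64 ≡ 538^2 = 289444 ≡ 633 (mod 667)
5^128 ≡ 633^2 = 400689 ≡ 489 (mod 667)
5^256 ≡ 489^2 = 239121 ≡ 335 (mod 667)
333 = 256 + 64 + 8 + 4 + 1 in binary powers of 2.
So 5^333 ≡ 335 · 633 · 430 · 625 · 5 ≡ 332 (mod 667).
Squaring chain: 332; never reaches −1, so base 5 is a Miller–Rabin witness that 667 is composite.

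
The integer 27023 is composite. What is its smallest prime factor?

27023 is odd.
Digit sum 14, not divisible by 3.
Ends in 3: not divisible by 5.
7: 27023 = 7·3860 + 3
11: 27023 = 11·2456 + 7
13: 27023 = 13·2078 + 9
17: 27023 = 17·1589 + 10
19: 27023 = 19·1422 + 5
23: 27023 = 23·1174 + 21
29: 27023 = 29·931 + 24
31: 27023 = 31·871 + 22
37: 27023 = 37·730 + 13
41: 27023 = 41·659 + 4
43: 27023 = 43·628 + 19
47: 27023 = 47·574 + 45
53: 27023 = 53·509 + 46
59: 27023 = 59·458 + 1
61: 27023 = 61·443

61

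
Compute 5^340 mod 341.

67

5^1 ≡ 5 (mod 341)
5^2 ≡ 5^2 = 25 ≡ 25 (mod 341)
5^4 ≡ 25^2 = 625 ≡ 284 (mod 341)
5^8 ≡ 284^2 = 80656 ≡ 180 (mod 341)
5^16 ≡ 180^2 = 32400 ≡ 5 (mod 341)
5^32 ≡ 5^2 = 25 ≡ 25 (mod 341)
5^64 ≡ 25^2 = 625 ≡ 284 (mod 341)
5^128 ≡ 284^2 = 80656 ≡ 180 (mod 341)
5^256 ≡ 180^2 = 32400 ≡ 5 (mod 341)
340 = 256 + 64 + 16 + 4 in binary powers of 2.
So 5^340 ≡ 5 · 284 · 5 · 284 ≡ 67 (mod 341).
Since 67 ≠ 1, base 5 is a Fermat witness: 341 is composite.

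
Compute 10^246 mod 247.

10^1 ≡ 10 (mod 247)
10^2 ≡ 10^2 = 100 ≡ 100 (mod 247)
10^4 ≡ 100^2 = 10000 ≡ 120 (mod 247)
10^8 ≡ 120^2 = 14400 ≡ 74 (mod 247)
10^16 ≡ 74^2 = 5476 ≡ 42 (mod 247)
10^32 ≡ 42^2 = 1764 ≡ 35 (mod 247)
10^64 ≡ 35^2 = 1225 ≡ 237 (mod 247)
10^128 ≡ 237^2 = 56169 ≡ 100 (mod 247)
246 = 128 + 64 + 32 + 16 + 4 + 2 in binary powers of 2.
So 10^246 ≡ 100 · 237 · 35 · 42 · 120 · 100 ≡ 235 (mod 247).
Since 235 ≠ 1, base 10 is a Fermat witness: 247 is composite.

235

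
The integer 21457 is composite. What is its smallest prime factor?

21457 is odd.
Digit sum 19, not divisible by 3.
Ends in 7: not divisible by 5.
7: 21457 = 7·3065 + 2
11: 21457 = 11·1950 + 7
13: 21457 = 13·1650 + 7
17: 21457 = 17·1262 + 3
19: 21457 = 19·1129 + 6
23: 21457 = 23·932 + 21
29: 21457 = 29·739 + 26
31: 21457 = 31·692 + 5
37: 21457 = 37·579 + 34
41: 21457 = 41·523 + 14
43: 21457 = 43·499

43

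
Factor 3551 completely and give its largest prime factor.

3551 = 53 · 67
67 is prime.
So 3551 = 53 · 67; the largest prime factor is 67.

67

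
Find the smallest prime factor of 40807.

13

40807 is odd.
Digit sum 19, not divisible by 3.
Ends in 7: not divisible by 5.
7: 40807 = 7·5829 + 4
11: 40807 = 11·3709 + 8
13: 40807 = 13·3139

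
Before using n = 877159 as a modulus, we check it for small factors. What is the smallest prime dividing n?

877159 is odd.
Digit sum 37, not divisible by 3.
Ends in 9: not divisible by 5.
7: 877159 = 7·125308 + 3
11: 877159 = 11·79741 + 8
13: 877159 = 13·67473 + 10
17: 877159 = 17·51597 + 10
19: 877159 = 19·46166 + 5
23: 877159 = 23·38137 + 8
29: 877159 = 29·30246 + 25
31: 877159 = 31·28295 + 14
37: 877159 = 37·23707

37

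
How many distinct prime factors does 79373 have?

4

79373 = 7 · 11339
11339 = 17 · 667
667 = 23 · 29
79373 = 7 · 17 · 23 · 29, which has 4 distinct prime factors.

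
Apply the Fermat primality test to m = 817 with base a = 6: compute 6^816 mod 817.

6^1 ≡ 6 (mod 817)
6^2 ≡ 6^2 = 36 ≡ 36 (mod 817)
6^4 ≡ 36^2 = 1296 ≡ 479 (mod 817)
6^8 ≡ 479^2 = 229441 ≡ 681 (mod 817)
6^16 ≡ 681^2 = 463761 ≡ 522 (mod 817)
6^32 ≡ 522^2 = 272484 ≡ 423 (mod 817)
6^64 ≡ 423^2 = 178929 ≡ 6 (mod 817)
6^128 ≡ 6^2 = 36 ≡ 36 (mod 817)
6^256 ≡ 36^2 = 1296 ≡ 479 (mod 817)
6^512 ≡ 479^2 = 229441 ≡ 681 (mod 817)
816 = 512 + 256 + 32 + 16 in binary powers of 2.
So 6^816 ≡ 681 · 479 · 423 · 522 ≡ 87 (mod 817).
Since 87 ≠ 1, base 6 is a Fermat witness: 817 is composite.

87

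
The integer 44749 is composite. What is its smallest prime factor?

73

44749 is odd.
Digit sum 28, not divisible by 3.
Ends in 9: not divisible by 5.
7: 44749 = 7·6392 + 5
11: 44749 = 11·4068 + 1
13: 44749 = 13·3442 + 3
17: 44749 = 17·2632 + 5
19: 44749 = 19·2355 + 4
23: 44749 = 23·1945 + 14
29: 44749 = 29·1543 + 2
31: 44749 = 31·1443 + 16
37: 44749 = 37·1209 + 16
41: 44749 = 41·1091 + 18
43: 44749 = 43·1040 + 29
47: 44749 = 47·952 + 5
53: 44749 = 53·844 + 17
59: 44749 = 59·758 + 27
61: 44749 = 61·733 + 36
67: 44749 = 67·667 + 60
71: 44749 = 71·630 + 19
73: 44749 = 73·613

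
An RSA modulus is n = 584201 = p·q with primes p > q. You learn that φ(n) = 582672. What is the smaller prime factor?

φ(n) = (p−1)(q−1) = n − (p+q) + 1, so p + q = 584201 − 582672 + 1 = 1530.
p and q are the roots of t² − 1530t + 584201 = 0.
Discriminant: 1530² − 4·584201 = 2340900 − 2336804 = 4096; √4096 = 64.
q = (1530 − 64)/2 = 733, p = (1530 + 64)/2 = 797.
Check: 733 · 797 = 584201.

733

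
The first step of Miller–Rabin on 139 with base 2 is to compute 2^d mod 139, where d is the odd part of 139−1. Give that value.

139 − 1 = 138 = 2^1 · 69, so d = 69.
2^1 ≡ 2 (mod 139)
2^2 ≡ 2^2 = 4 ≡ 4 (mod 139)
2^4 ≡ 4^2 = 16 ≡ 16 (mod 139)
2^8 ≡ 16^2 = 256 ≡ 117 (mod 139)
2^16 ≡ 117^2 = 13689 ≡ 67 (mod 139)
2^32 ≡ 67^2 = 4489 ≡ 41 (mod 139)
2^64 ≡ 41^2 = 1681 ≡ 13 (mod 139)
69 = 64 + 4 + 1 in binary powers of 2.
So 2^69 ≡ 13 · 16 · 2 ≡ 138 (mod 139).
Since 2^d ≡ 138 (mod 139), base 2 does not prove 139 composite.

138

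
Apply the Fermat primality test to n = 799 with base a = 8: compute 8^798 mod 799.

4

8^1 ≡ 8 (mod 799)
8^2 ≡ 8^2 = 64 ≡ 64 (mod 799)
8^4 ≡ 64^2 = 4096 ≡ 101 (mod 799)
8^8 ≡ 101^2 = 10201 ≡ 613 (mod 799)
8^16 ≡ 613^2 = 375769 ≡ 239 (mod 799)
8^32 ≡ 239^2 = 57121 ≡ 392 (mod 799)
8^64 ≡ 392^2 = 153664 ≡ 256 (mod 799)
8^128 ≡ 256^2 = 65536 ≡ 18 (mod 799)
8^256 ≡ 18^2 = 324 ≡ 324 (mod 799)
8^512 ≡ 324^2 = 104976 ≡ 307 (mod 799)
798 = 512 + 256 + 16 + 8 + 4 + 2 in binary powers of 2.
So 8^798 ≡ 307 · 324 · 239 · 613 · 101 · 64 ≡ 4 (mod 799).
Since 4 ≠ 1, base 8 is a Fermat witness: 799 is composite.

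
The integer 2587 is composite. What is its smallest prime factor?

13

2587 is odd.
Digit sum 22, not divisible by 3.
Ends in 7: not divisible by 5.
7: 2587 = 7·369 + 4
11: 2587 = 11·235 + 2
13: 2587 = 13·199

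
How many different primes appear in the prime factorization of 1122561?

5

1122561 = 3^2 · 124729
124729 = 11 · 11339
11339 = 17 · 667
667 = 23 · 29
1122561 = 3^2 · 11 · 17 · 23 · 29, which has 5 distinct prime factors.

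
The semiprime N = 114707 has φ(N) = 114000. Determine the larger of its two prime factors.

457

φ(n) = (p−1)(q−1) = n − (p+q) + 1, so p + q = 114707 − 114000 + 1 = 708.
p and q are the roots of t² − 708t + 114707 = 0.
Discriminant: 708² − 4·114707 = 501264 − 458828 = 42436; √42436 = 206.
q = (708 − 206)/2 = 251, p = (708 + 206)/2 = 457.
Check: 251 · 457 = 114707.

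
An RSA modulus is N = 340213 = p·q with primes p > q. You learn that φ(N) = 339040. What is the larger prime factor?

653

φ(n) = (p−1)(q−1) = n − (p+q) + 1, so p + q = 340213 − 339040 + 1 = 1174.
p and q are the roots of t² − 1174t + 340213 = 0.
Discriminant: 1174² − 4·340213 = 1378276 − 1360852 = 17424; √17424 = 132.
q = (1174 − 132)/2 = 521, p = (1174 + 132)/2 = 653.
Check: 521 · 653 = 340213.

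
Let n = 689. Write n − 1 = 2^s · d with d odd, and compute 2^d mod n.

50

689 − 1 = 688 = 2^4 · 43, so d = 43.
2^1 ≡ 2 (mod 689)
2^2 ≡ 2^2 = 4 ≡ 4 (mod 689)
2^4 ≡ 4^2 = 16 ≡ 16 (mod 689)
2^8 ≡ 16^2 = 256 ≡ 256 (mod 689)
2^16 ≡ 256^2 = 65536 ≡ 81 (mod 689)
2^32 ≡ 81^2 = 6561 ≡ 360 (mod 689)
43 = 32 + 8 + 2 + 1 in binary powers of 2.
So 2^43 ≡ 360 · 256 · 4 · 2 ≡ 50 (mod 689).
Squaring chain: 50 → 433 → 81 → 360; never reaches −1, so base 2 is a Miller–Rabin witness that 689 is composite.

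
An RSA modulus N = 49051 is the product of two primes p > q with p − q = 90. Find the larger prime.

Since p = q + 90, we have 49051 = q(q + 90), so q² + 90q − 49051 = 0.
Discriminant: 90² + 4·49051 = 8100 + 196204 = 204304; √204304 = 452.
q = (−90 + 452)/2 = 181, and p = q + 90 = 271.
Check: 181 · 271 = 49051.

271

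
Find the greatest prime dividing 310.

310 = 2 · 155
155 = 5 · 31
31 is prime.
So 310 = 2 · 5 · 31; the largest prime factor is 31.

31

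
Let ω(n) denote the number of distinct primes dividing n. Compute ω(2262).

2262 = 2 · 1131
1131 = 3 · 377
377 = 13 · 29
2262 = 2 · 3 · 13 · 29, which has 4 distinct prime factors.

4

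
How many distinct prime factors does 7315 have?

7315 = 5 · 1463
1463 = 7 · 209
209 = 11 · 19
7315 = 5 · 7 · 11 · 19, which has 4 distinct prime factors.

4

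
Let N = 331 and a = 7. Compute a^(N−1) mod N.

7^1 ≡ 7 (mod 331)
7^2 ≡ 7^2 = 49 ≡ 49 (mod 331)
7^4 ≡ 49^2 = 2401 ≡ 84 (mod 331)
7^8 ≡ 84^2 = 7056 ≡ 105 (mod 331)
7^16 ≡ 105^2 = 11025 ≡ 102 (mod 331)
7^32 ≡ 102^2 = 10404 ≡ 143 (mod 331)
7^64 ≡ 143^2 = 20449 ≡ 258 (mod 331)
7^128 ≡ 258^2 = 66564 ≡ 33 (mod 331)
7^256 ≡ 33^2 = 1089 ≡ 96 (mod 331)
330 = 256 + 64 + 8 + 2 in binary powers of 2.
So 7^330 ≡ 96 · 258 · 105 · 49 ≡ 1 (mod 331).
Since the result is 1, base 7 gives no evidence that 331 is composite.

1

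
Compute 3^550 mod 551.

3^1 ≡ 3 (mod 551)
3^2 ≡ 3^2 = 9 ≡ 9 (mod 551)
3^4 ≡ 9^2 = 81 ≡ 81 (mod 551)
3^8 ≡ 81^2 = 6561 ≡ 500 (mod 551)
3^16 ≡ 500^2 = 250000 ≡ 397 (mod 551)
3^32 ≡ 397^2 = 157609 ≡ 23 (mod 551)
3^64 ≡ 23^2 = 529 ≡ 529 (mod 551)
3^128 ≡ 529^2 = 279841 ≡ 484 (mod 551)
3^256 ≡ 484^2 = 234256 ≡ 81 (mod 551)
3^512 ≡ 81^2 = 6561 ≡ 500 (mod 551)
550 = 512 + 32 + 4 + 2 in binary powers of 2.
So 3^550 ≡ 500 · 23 · 81 · 9 ≡ 35 (mod 551).
Since 35 ≠ 1, base 3 is a Fermat witness: 551 is composite.

35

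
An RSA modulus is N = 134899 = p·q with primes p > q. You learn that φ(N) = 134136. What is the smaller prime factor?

277

φ(n) = (p−1)(q−1) = n − (p+q) + 1, so p + q = 134899 − 134136 + 1 = 764.
p and q are the roots of t² − 764t + 134899 = 0.
Discriminant: 764² − 4·134899 = 583696 − 539596 = 44100; √44100 = 210.
q = (764 − 210)/2 = 277, p = (764 + 210)/2 = 487.
Check: 277 · 487 = 134899.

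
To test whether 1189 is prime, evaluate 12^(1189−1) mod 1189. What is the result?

146

12^1 ≡ 12 (mod 1189)
12^2 ≡ 12^2 = 144 ≡ 144 (mod 1189)
12^4 ≡ 144^2 = 20736 ≡ 523 (mod 1189)
12^8 ≡ 523^2 = 273529 ≡ 59 (mod 1189)
12^16 ≡ 59^2 = 3481 ≡ 1103 (mod 1189)
12^32 ≡ 1103^2 = 1216609 ≡ 262 (mod 1189)
12^64 ≡ 262^2 = 68644 ≡ 871 (mod 1189)
12^128 ≡ 871^2 = 758641 ≡ 59 (mod 1189)
12^256 ≡ 59^2 = 3481 ≡ 1103 (mod 1189)
12^512 ≡ 1103^2 = 1216609 ≡ 262 (mod 1189)
12^1024 ≡ 262^2 = 68644 ≡ 871 (mod 1189)
1188 = 1024 + 128 + 32 + 4 in binary powers of 2.
So 12^1188 ≡ 871 · 59 · 262 · 523 ≡ 146 (mod 1189).
Since 146 ≠ 1, base 12 is a Fermat witness: 1189 is composite.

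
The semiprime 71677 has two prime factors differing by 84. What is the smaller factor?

229

Since p = q + 84, we have 71677 = q(q + 84), so q² + 84q − 71677 = 0.
Discriminant: 84² + 4·71677 = 7056 + 286708 = 293764; √293764 = 542.
q = (−84 + 542)/2 = 229, and p = q + 84 = 313.
Check: 229 · 313 = 71677.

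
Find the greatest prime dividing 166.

83

166 = 2 · 83
83 is prime.
So 166 = 2 · 83; the largest prime factor is 83.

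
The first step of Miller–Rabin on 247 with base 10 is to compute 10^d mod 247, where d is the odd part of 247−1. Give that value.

103

247 − 1 = 246 = 2^1 · 123, so d = 123.
10^1 ≡ 10 (mod 247)
10^2 ≡ 10^2 = 100 ≡ 100 (mod 247)
10^4 ≡ 100^2 = 10000 ≡ 120 (mod 247)
10^8 ≡ 120^2 = 14400 ≡ 74 (mod 247)
10^16 ≡ 74^2 = 5476 ≡ 42 (mod 247)
10^32 ≡ 42^2 = 1764 ≡ 35 (mod 247)
10^64 ≡ 35^2 = 1225 ≡ 237 (mod 247)
123 = 64 + 32 + 16 + 8 + 2 + 1 in binary powers of 2.
So 10^123 ≡ 237 · 35 · 42 · 74 · 100 · 10 ≡ 103 (mod 247).
Squaring chain: 103; never reaches −1, so base 10 is a Miller–Rabin witness that 247 is composite.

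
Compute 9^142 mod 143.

9^1 ≡ 9 (mod 143)
9^2 ≡ 9^2 = 81 ≡ 81 (mod 143)
9^4 ≡ 81^2 = 6561 ≡ 126 (mod 143)
9^8 ≡ 126^2 = 15876 ≡ 3 (mod 143)
9^16 ≡ 3^2 = 9 ≡ 9 (mod 143)
9^32 ≡ 9^2 = 81 ≡ 81 (mod 143)
9^64 ≡ 81^2 = 6561 ≡ 126 (mod 143)
9^128 ≡ 126^2 = 15876 ≡ 3 (mod 143)
142 = 128 + 8 + 4 + 2 in binary powers of 2.
So 9^142 ≡ 3 · 3 · 126 · 81 ≡ 48 (mod 143).
Since 48 ≠ 1, base 9 is a Fermat witness: 143 is composite.

48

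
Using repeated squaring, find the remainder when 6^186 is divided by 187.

6^1 ≡ 6 (mod 187)
6^2 ≡ 6^2 = 36 ≡ 36 (mod 187)
6^4 ≡ 36^2 = 1296 ≡ 174 (mod 187)
6^8 ≡ 174^2 = 30276 ≡ 169 (mod 187)
6^16 ≡ 169^2 = 28561 ≡ 137 (mod 187)
6^32 ≡ 137^2 = 18769 ≡ 69 (mod 187)
6^64 ≡ 69^2 = 4761 ≡ 86 (mod 187)
6^128 ≡ 86^2 = 7396 ≡ 103 (mod 187)
186 = 128 + 32 + 16 + 8 + 2 in binary powers of 2.
So 6^186 ≡ 103 · 69 · 137 · 169 · 36 ≡ 49 (mod 187).
Since 49 ≠ 1, base 6 is a Fermat witness: 187 is composite.

49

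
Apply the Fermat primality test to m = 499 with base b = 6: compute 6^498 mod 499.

1

6^1 ≡ 6 (mod 499)
6^2 ≡ 6^2 = 36 ≡ 36 (mod 499)
6^4 ≡ 36^2 = 1296 ≡ 298 (mod 499)
6^8 ≡ 298^2 = 88804 ≡ 481 (mod 499)
6^16 ≡ 481^2 = 231361 ≡ 324 (mod 499)
6^32 ≡ 324^2 = 104976 ≡ 186 (mod 499)
6^64 ≡ 186^2 = 34596 ≡ 165 (mod 499)
6^128 ≡ 165^2 = 27225 ≡ 279 (mod 499)
6^256 ≡ 279^2 = 77841 ≡ 496 (mod 499)
498 = 256 + 128 + 64 + 32 + 16 + 2 in binary powers of 2.
So 6^498 ≡ 496 · 279 · 165 · 186 · 324 · 36 ≡ 1 (mod 499).
Since the result is 1, base 6 gives no evidence that 499 is composite.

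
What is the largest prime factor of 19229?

67

19229 = 7 · 2747
2747 = 41 · 67
67 is prime.
So 19229 = 7 · 41 · 67; the largest prime factor is 67.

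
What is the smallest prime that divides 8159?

8159 is odd.
Digit sum 23, not divisible by 3.
Ends in 9: not divisible by 5.
7: 8159 = 7·1165 + 4
11: 8159 = 11·741 + 8
13: 8159 = 13·627 + 8
17: 8159 = 17·479 + 16
19: 8159 = 19·429 + 8
23: 8159 = 23·354 + 17
29: 8159 = 29·281 + 10
31: 8159 = 31·263 + 6
37: 8159 = 37·220 + 19
41: 8159 = 41·199

41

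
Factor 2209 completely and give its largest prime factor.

47

2209 = 47 · 47
47 = 47 · 1
So 2209 = 47^2; the largest prime factor is 47.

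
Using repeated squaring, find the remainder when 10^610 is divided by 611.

10^1 ≡ 10 (mod 611)
10^2 ≡ 10^2 = 100 ≡ 100 (mod 611)
10^4 ≡ 100^2 = 10000 ≡ 224 (mod 611)
10^8 ≡ 224^2 = 50176 ≡ 74 (mod 611)
10^16 ≡ 74^2 = 5476 ≡ 588 (mod 611)
10^32 ≡ 588^2 = 345744 ≡ 529 (mod 611)
10^64 ≡ 529^2 = 279841 ≡ 3 (mod 611)
10^128 ≡ 3^2 = 9 ≡ 9 (mod 611)
10^256 ≡ 9^2 = 81 ≡ 81 (mod 611)
10^512 ≡ 81^2 = 6561 ≡ 451 (mod 611)
610 = 512 + 64 + 32 + 2 in binary powers of 2.
So 10^610 ≡ 451 · 3 · 529 · 100 ≡ 549 (mod 611).
Since 549 ≠ 1, base 10 is a Fermat witness: 611 is composite.

549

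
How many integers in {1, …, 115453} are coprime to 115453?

Factor: 115453 = 13 · 83 · 107.
φ(115453) = (13−1) · (83−1) · (107−1) = 12 · 82 · 106 = 104304.

104304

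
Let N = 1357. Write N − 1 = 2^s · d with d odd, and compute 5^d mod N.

1357 − 1 = 1356 = 2^2 · 339, so d = 339.
5^1 ≡ 5 (mod 1357)
5^2 ≡ 5^2 = 25 ≡ 25 (mod 1357)
5^4 ≡ 25^2 = 625 ≡ 625 (mod 1357)
5^8 ≡ 625^2 = 390625 ≡ 1166 (mod 1357)
5^16 ≡ 1166^2 = 1359556 ≡ 1199 (mod 1357)
5^32 ≡ 1199^2 = 1437601 ≡ 538 (mod 1357)
5^64 ≡ 538^2 = 289444 ≡ 403 (mod 1357)
5^128 ≡ 403^2 = 162409 ≡ 926 (mod 1357)
5^256 ≡ 926^2 = 857476 ≡ 1209 (mod 1357)
339 = 256 + 64 + 16 + 2 + 1 in binary powers of 2.
So 5^339 ≡ 1209 · 403 · 1199 · 25 · 5 ≡ 724 (mod 1357).
Squaring chain: 724 → 374; never reaches −1, so base 5 is a Miller–Rabin witness that 1357 is composite.

724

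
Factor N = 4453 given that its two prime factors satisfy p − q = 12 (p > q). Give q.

61

Since p = q + 12, we have 4453 = q(q + 12), so q² + 12q − 4453 = 0.
Discriminant: 12² + 4·4453 = 144 + 17812 = 17956; √17956 = 134.
q = (−12 + 134)/2 = 61, and p = q + 12 = 73.
Check: 61 · 73 = 4453.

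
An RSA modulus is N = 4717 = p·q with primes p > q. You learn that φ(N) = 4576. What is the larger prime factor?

φ(n) = (p−1)(q−1) = n − (p+q) + 1, so p + q = 4717 − 4576 + 1 = 142.
p and q are the roots of t² − 142t + 4717 = 0.
Discriminant: 142² − 4·4717 = 20164 − 18868 = 1296; √1296 = 36.
q = (142 − 36)/2 = 53, p = (142 + 36)/2 = 89.
Check: 53 · 89 = 4717.

89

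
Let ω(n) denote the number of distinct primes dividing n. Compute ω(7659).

3

7659 = 3^2 · 851
851 = 23 · 37
7659 = 3^2 · 23 · 37, which has 3 distinct prime factors.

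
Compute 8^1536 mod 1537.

8^1 ≡ 8 (mod 1537)
8^2 ≡ 8^2 = 64 ≡ 64 (mod 1537)
8^4 ≡ 64^2 = 4096 ≡ 1022 (mod 1537)
8^8 ≡ 1022^2 = 1044484 ≡ 861 (mod 1537)
8^16 ≡ 861^2 = 741321 ≡ 487 (mod 1537)
8^32 ≡ 487^2 = 237169 ≡ 471 (mod 1537)
8^64 ≡ 471^2 = 221841 ≡ 513 (mod 1537)
8^128 ≡ 513^2 = 263169 ≡ 342 (mod 1537)
8^256 ≡ 342^2 = 116964 ≡ 152 (mod 1537)
8^512 ≡ 152^2 = 23104 ≡ 49 (mod 1537)
8^1024 ≡ 49^2 = 2401 ≡ 864 (mod 1537)
1536 = 1024 + 512 in binary powers of 2.
So 8^1536 ≡ 864 · 49 ≡ 837 (mod 1537).
Since 837 ≠ 1, base 8 is a Fermat witness: 1537 is composite.

837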